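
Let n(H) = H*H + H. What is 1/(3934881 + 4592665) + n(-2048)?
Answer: 35749655883777/8527546 ≈ 4.1923e+6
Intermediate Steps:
n(H) = H + H**2 (n(H) = H**2 + H = H + H**2)
1/(3934881 + 4592665) + n(-2048) = 1/(3934881 + 4592665) - 2048*(1 - 2048) = 1/8527546 - 2048*(-2047) = 1/8527546 + 4192256 = 35749655883777/8527546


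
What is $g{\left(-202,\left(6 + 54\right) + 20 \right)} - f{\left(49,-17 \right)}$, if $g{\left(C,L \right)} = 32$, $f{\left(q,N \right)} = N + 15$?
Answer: $34$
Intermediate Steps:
$f{\left(q,N \right)} = 15 + N$
$g{\left(-202,\left(6 + 54\right) + 20 \right)} - f{\left(49,-17 \right)} = 32 - \left(15 - 17\right) = 32 - -2 = 32 + 2 = 34$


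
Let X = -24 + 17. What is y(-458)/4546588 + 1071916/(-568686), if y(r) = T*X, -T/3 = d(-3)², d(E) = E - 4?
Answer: -2436487622357/1292790471684 ≈ -1.8847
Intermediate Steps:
d(E) = -4 + E
X = -7
T = -147 (T = -3*(-4 - 3)² = -3*(-7)² = -3*49 = -147)
y(r) = 1029 (y(r) = -147*(-7) = 1029)
y(-458)/4546588 + 1071916/(-568686) = 1029/4546588 + 1071916/(-568686) = 1029*(1/4546588) + 1071916*(-1/568686) = 1029/4546588 - 535958/284343 = -2436487622357/1292790471684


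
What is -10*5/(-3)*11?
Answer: 550/3 ≈ 183.33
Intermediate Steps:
-10*5/(-3)*11 = -(-10)*5/3*11 = -10*(-5/3)*11 = (50/3)*11 = 550/3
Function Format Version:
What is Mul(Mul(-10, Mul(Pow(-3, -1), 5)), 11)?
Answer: Rational(550, 3) ≈ 183.33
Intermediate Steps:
Mul(Mul(-10, Mul(Pow(-3, -1), 5)), 11) = Mul(Mul(-10, Mul(Rational(-1, 3), 5)), 11) = Mul(Mul(-10, Rational(-5, 3)), 11) = Mul(Rational(50, 3), 11) = Rational(550, 3)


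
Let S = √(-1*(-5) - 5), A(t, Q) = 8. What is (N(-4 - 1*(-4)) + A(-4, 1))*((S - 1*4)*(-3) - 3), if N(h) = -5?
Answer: 27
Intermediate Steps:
S = 0 (S = √(5 - 5) = √0 = 0)
(N(-4 - 1*(-4)) + A(-4, 1))*((S - 1*4)*(-3) - 3) = (-5 + 8)*((0 - 1*4)*(-3) - 3) = 3*((0 - 4)*(-3) - 3) = 3*(-4*(-3) - 3) = 3*(12 - 3) = 3*9 = 27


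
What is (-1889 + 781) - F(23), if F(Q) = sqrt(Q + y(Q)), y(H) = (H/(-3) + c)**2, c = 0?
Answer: -1108 - 4*sqrt(46)/3 ≈ -1117.0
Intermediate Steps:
y(H) = H**2/9 (y(H) = (H/(-3) + 0)**2 = (H*(-1/3) + 0)**2 = (-H/3 + 0)**2 = (-H/3)**2 = H**2/9)
F(Q) = sqrt(Q + Q**2/9)
(-1889 + 781) - F(23) = (-1889 + 781) - sqrt(23*(9 + 23))/3 = -1108 - sqrt(23*32)/3 = -1108 - sqrt(736)/3 = -1108 - 4*sqrt(46)/3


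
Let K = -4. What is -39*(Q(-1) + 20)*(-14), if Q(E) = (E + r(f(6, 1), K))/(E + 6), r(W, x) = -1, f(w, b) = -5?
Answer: 53508/5 ≈ 10702.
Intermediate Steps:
Q(E) = (-1 + E)/(6 + E) (Q(E) = (E - 1)/(E + 6) = (-1 + E)/(6 + E))
-39*(Q(-1) + 20)*(-14) = -39*((-1 - 1)/(6 - 1) + 20)*(-14) = -39*(-2/5 + 20)*(-14) = -3822*(-14)/5 = -39*(-1372/5) = 53508/5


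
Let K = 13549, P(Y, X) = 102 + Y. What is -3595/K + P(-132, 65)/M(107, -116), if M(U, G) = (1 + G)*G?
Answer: -4836377/18074366 ≈ -0.26758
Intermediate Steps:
M(U, G) = G*(1 + G)
-3595/K + P(-132, 65)/M(107, -116) = -3595/13549 + (102 - 132)/((-116*(1 - 116))) = -3595*1/13549 - 30/((-116*(-115))) = -3595/13549 - 30/13340 = -3595/13549 - 30*1/13340 = -3595/13549 - 3/1334 = -4836377/18074366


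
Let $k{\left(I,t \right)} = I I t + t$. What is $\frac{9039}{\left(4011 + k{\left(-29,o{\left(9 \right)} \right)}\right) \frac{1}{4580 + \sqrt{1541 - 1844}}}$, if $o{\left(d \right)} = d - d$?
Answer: $\frac{13799540}{1337} + \frac{3013 i \sqrt{303}}{1337} \approx 10321.0 + 39.227 i$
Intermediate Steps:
$o{\left(d \right)} = 0$
$k{\left(I,t \right)} = t + t I^{2}$ ($k{\left(I,t \right)} = I^{2} t + t = t I^{2} + t = t + t I^{2}$)
$\frac{9039}{\left(4011 + k{\left(-29,o{\left(9 \right)} \right)}\right) \frac{1}{4580 + \sqrt{1541 - 1844}}} = \frac{9039}{\left(4011 + 0 \left(1 + \left(-29\right)^{2}\right)\right) \frac{1}{4580 + \sqrt{1541 - 1844}}} = \frac{9039}{\left(4011 + 0 \left(1 + 841\right)\right) \frac{1}{4580 + \sqrt{-303}}} = \frac{9039}{\left(4011 + 0 \cdot 842\right) \frac{1}{4580 + i \sqrt{303}}} = \frac{9039}{\left(4011 + 0\right) \frac{1}{4580 + i \sqrt{303}}} = \frac{9039}{4011 \frac{1}{4580 + i \sqrt{303}}} = 9039 \left(\frac{4580}{4011} + \frac{i \sqrt{303}}{4011}\right) = \frac{13799540}{1337} + \frac{3013 i \sqrt{303}}{1337}$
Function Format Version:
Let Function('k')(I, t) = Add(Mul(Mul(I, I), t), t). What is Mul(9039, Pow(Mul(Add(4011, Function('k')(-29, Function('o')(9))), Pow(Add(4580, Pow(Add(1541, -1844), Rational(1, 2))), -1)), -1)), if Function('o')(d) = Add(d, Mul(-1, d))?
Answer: Add(Rational(13799540, 1337), Mul(Rational(3013, 1337), I, Pow(303, Rational(1, 2)))) ≈ Add(10321., Mul(39.227, I))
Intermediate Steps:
Function('o')(d) = 0
Function('k')(I, t) = Add(t, Mul(t, Pow(I, 2))) (Function('k')(I, t) = Add(Mul(Pow(I, 2), t), t) = Add(Mul(t, Pow(I, 2)), t) = Add(t, Mul(t, Pow(I, 2))))
Mul(9039, Pow(Mul(Add(4011, Function('k')(-29, Function('o')(9))), Pow(Add(4580, Pow(Add(1541, -1844), Rational(1, 2))), -1)), -1)) = Mul(9039, Pow(Mul(Add(4011, Mul(0, Add(1, Pow(-29, 2)))), Pow(Add(4580, Pow(Add(1541, -1844), Rational(1, 2))), -1)), -1)) = Mul(9039, Pow(Mul(Add(4011, Mul(0, Add(1, 841))), Pow(Add(4580, Pow(-303, Rational(1, 2))), -1)), -1)) = Mul(9039, Pow(Mul(Add(4011, Mul(0, 842)), Pow(Add(4580, Mul(I, Pow(303, Rational(1, 2)))), -1)), -1)) = Mul(9039, Pow(Mul(Add(4011, 0), Pow(Add(4580, Mul(I, Pow(303, Rational(1, 2)))), -1)), -1)) = Mul(9039, Pow(Mul(4011, Pow(Add(4580, Mul(I, Pow(303, Rational(1, 2)))), -1)), -1)) = Mul(9039, Add(Rational(4580, 4011), Mul(Rational(1, 4011), I, Pow(303, Rational(1, 2))))) = Add(Rational(13799540, 1337), Mul(Rational(3013, 1337), I, Pow(303, Rational(1, 2))))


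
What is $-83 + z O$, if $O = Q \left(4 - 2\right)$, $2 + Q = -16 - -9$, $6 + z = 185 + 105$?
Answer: $-5195$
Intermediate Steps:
$z = 284$ ($z = -6 + \left(185 + 105\right) = -6 + 290 = 284$)
$Q = -9$ ($Q = -2 - 7 = -9$)
$O = -18$ ($O = - 9 \left(4 - 2\right) = \left(-9\right) 2 = -18$)
$-83 + z O = -83 + 284 \left(-18\right) = -83 - 5112 = -5195$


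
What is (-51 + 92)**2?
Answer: 1681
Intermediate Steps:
(-51 + 92)**2 = 41**2 = 1681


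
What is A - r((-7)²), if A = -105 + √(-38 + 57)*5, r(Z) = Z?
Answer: -154 + 5*√19 ≈ -132.21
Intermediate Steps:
A = -105 + 5*√19 (A = -105 + √19*5 = -105 + 5*√19 ≈ -83.206)
A - r((-7)²) = (-105 + 5*√19) - 1*(-7)² = (-105 + 5*√19) - 1*49 = (-105 + 5*√19) - 49 = -154 + 5*√19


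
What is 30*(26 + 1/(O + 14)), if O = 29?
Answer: 33570/43 ≈ 780.70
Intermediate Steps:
30*(26 + 1/(O + 14)) = 30*(26 + 1/(29 + 14)) = 30*(26 + 1/43) = 30*(1119/43) = 33570/43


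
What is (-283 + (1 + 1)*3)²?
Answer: 76729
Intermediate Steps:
(-283 + (1 + 1)*3)² = (-283 + 2*3)² = (-283 + 6)² = (-277)² = 76729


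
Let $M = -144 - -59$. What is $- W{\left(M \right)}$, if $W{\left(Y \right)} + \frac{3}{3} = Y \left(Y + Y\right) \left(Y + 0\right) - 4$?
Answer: $1228255$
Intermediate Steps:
$M = -85$ ($M = -144 + 59 = -85$)
$W{\left(Y \right)} = -5 + 2 Y^{3}$ ($W{\left(Y \right)} = -1 + \left(Y \left(Y + Y\right) \left(Y + 0\right) - 4\right) = -1 + \left(Y 2 Y Y - 4\right) = -1 + \left(Y 2 Y^{2} - 4\right) = -1 + \left(2 Y^{3} - 4\right) = -1 + \left(-4 + 2 Y^{3}\right) = -5 + 2 Y^{3}$)
$- W{\left(M \right)} = - (-5 + 2 \left(-85\right)^{3}) = - (-5 + 2 \left(-614125\right)) = - (-5 - 1228250) = \left(-1\right) \left(-1228255\right) = 1228255$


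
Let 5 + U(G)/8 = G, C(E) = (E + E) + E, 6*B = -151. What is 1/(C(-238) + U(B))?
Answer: -3/2866 ≈ -0.0010468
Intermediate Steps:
B = -151/6 (B = (1/6)*(-151) = -151/6 ≈ -25.167)
C(E) = 3*E (C(E) = 2*E + E = 3*E)
U(G) = -40 + 8*G
1/(C(-238) + U(B)) = 1/(3*(-238) + (-40 + 8*(-151/6))) = 1/(-714 + (-40 - 604/3)) = 1/(-714 - 724/3) = 1/(-2866/3) = -3/2866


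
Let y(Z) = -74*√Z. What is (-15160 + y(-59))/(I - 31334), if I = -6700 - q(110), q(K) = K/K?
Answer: 3032/7607 + 74*I*√59/38035 ≈ 0.39858 + 0.014944*I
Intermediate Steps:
q(K) = 1
I = -6701 (I = -6700 - 1*1 = -6700 - 1 = -6701)
(-15160 + y(-59))/(I - 31334) = (-15160 - 74*I*√59)/(-6701 - 31334) = (-15160 - 74*I*√59)/(-38035) = (-15160 - 74*I*√59)*(-1/38035) = 3032/7607 + 74*I*√59/38035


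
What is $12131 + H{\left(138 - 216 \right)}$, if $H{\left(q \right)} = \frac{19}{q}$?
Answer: $\frac{946199}{78} \approx 12131.0$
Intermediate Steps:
$12131 + H{\left(138 - 216 \right)} = 12131 + \frac{19}{138 - 216} = 12131 + \frac{19}{-78} = 12131 + 19 \left(- \frac{1}{78}\right) = 12131 - \frac{19}{78} = \frac{946199}{78}$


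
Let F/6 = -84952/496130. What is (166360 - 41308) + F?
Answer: 31020769524/248065 ≈ 1.2505e+5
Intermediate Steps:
F = -254856/248065 (F = 6*(-84952/496130) = 6*(-84952*1/496130) = 6*(-42476/248065) = -254856/248065 ≈ -1.0274)
(166360 - 41308) + F = (166360 - 41308) - 254856/248065 = 125052 - 254856/248065 = 31020769524/248065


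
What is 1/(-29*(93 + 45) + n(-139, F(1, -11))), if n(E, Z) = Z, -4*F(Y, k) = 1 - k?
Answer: -1/4005 ≈ -0.00024969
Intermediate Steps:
F(Y, k) = -1/4 + k/4 (F(Y, k) = -(1 - k)/4 = -1/4 + k/4)
1/(-29*(93 + 45) + n(-139, F(1, -11))) = 1/(-29*(93 + 45) + (-1/4 + (1/4)*(-11))) = 1/(-29*138 + (-1/4 - 11/4)) = 1/(-4002 - 3) = 1/(-4005) = -1/4005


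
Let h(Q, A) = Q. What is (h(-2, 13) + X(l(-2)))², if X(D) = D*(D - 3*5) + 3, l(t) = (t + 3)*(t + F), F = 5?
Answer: 1225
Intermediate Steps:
l(t) = (3 + t)*(5 + t) (l(t) = (t + 3)*(t + 5) = (3 + t)*(5 + t))
X(D) = 3 + D*(-15 + D) (X(D) = D*(D - 15) + 3 = D*(-15 + D) + 3 = 3 + D*(-15 + D))
(h(-2, 13) + X(l(-2)))² = (-2 + (3 + (15 + (-2)² + 8*(-2))² - 15*(15 + (-2)² + 8*(-2))))² = (-2 + (3 + (15 + 4 - 16)² - 15*(15 + 4 - 16)))² = (-2 + (3 + 3² - 15*3))² = (-2 + (3 + 9 - 45))² = (-2 - 33)² = (-35)² = 1225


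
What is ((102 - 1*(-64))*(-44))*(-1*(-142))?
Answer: -1037168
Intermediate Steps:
((102 - 1*(-64))*(-44))*(-1*(-142)) = ((102 + 64)*(-44))*142 = (166*(-44))*142 = -7304*142 = -1037168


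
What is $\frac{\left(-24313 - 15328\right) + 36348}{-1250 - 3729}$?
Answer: $\frac{3293}{4979} \approx 0.66138$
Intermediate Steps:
$\frac{\left(-24313 - 15328\right) + 36348}{-1250 - 3729} = \frac{\left(-24313 - 15328\right) + 36348}{-4979} = \left(-39641 + 36348\right) \left(- \frac{1}{4979}\right) = \left(-3293\right) \left(- \frac{1}{4979}\right) = \frac{3293}{4979}$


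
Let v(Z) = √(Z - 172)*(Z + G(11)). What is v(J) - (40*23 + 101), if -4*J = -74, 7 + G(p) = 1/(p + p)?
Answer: -1021 + 127*I*√614/22 ≈ -1021.0 + 143.04*I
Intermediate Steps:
G(p) = -7 + 1/(2*p) (G(p) = -7 + 1/(p + p) = -7 + 1/(2*p))
J = 37/2 (J = -¼*(-74) = 37/2 ≈ 18.500)
v(Z) = √(-172 + Z)*(-153/22 + Z) (v(Z) = √(Z - 172)*(Z + (-7 + (½)/11)) = √(-172 + Z)*(Z + (-7 + (½)*(1/11))) = √(-172 + Z)*(Z + (-7 + 1/22)) = √(-172 + Z)*(Z - 153/22) = √(-172 + Z)*(-153/22 + Z))
v(J) - (40*23 + 101) = √(-172 + 37/2)*(-153/22 + 37/2) - (40*23 + 101) = √(-307/2)*(127/11) - (920 + 101) = (I*√614/2)*(127/11) - 1*1021 = 127*I*√614/22 - 1021 = -1021 + 127*I*√614/22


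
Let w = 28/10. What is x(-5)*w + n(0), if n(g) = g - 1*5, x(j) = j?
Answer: -19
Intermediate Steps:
n(g) = -5 + g (n(g) = g - 5 = -5 + g)
w = 14/5 (w = 28*(⅒) = 14/5 ≈ 2.8000)
x(-5)*w + n(0) = -5*14/5 + (-5 + 0) = -14 - 5 = -19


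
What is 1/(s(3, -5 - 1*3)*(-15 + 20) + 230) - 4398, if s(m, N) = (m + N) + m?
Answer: -967559/220 ≈ -4398.0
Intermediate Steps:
s(m, N) = N + 2*m (s(m, N) = (N + m) + m = N + 2*m)
1/(s(3, -5 - 1*3)*(-15 + 20) + 230) - 4398 = 1/(((-5 - 1*3) + 2*3)*(-15 + 20) + 230) - 4398 = 1/(((-5 - 3) + 6)*5 + 230) - 4398 = 1/((-8 + 6)*5 + 230) - 4398 = 1/(-2*5 + 230) - 4398 = 1/(-10 + 230) - 4398 = 1/220 - 4398 = -967559/220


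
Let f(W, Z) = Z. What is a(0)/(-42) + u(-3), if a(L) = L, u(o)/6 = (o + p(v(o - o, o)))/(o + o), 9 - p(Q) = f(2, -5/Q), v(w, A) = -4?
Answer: -19/4 ≈ -4.7500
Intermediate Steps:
p(Q) = 9 + 5/Q (p(Q) = 9 - (-5)/Q = 9 + 5/Q)
u(o) = 3*(31/4 + o)/o (u(o) = 6*((o + (9 + 5/(-4)))/(o + o)) = 6*((o + (9 + 5*(-¼)))/((2*o))) = 6*((o + (9 - 5/4))*(1/(2*o))) = 6*((o + 31/4)*(1/(2*o))) = 6*((31/4 + o)*(1/(2*o))) = 6*((31/4 + o)/(2*o)) = 3*(31/4 + o)/o)
a(0)/(-42) + u(-3) = 0/(-42) + (3 + (93/4)/(-3)) = -1/42*0 + (3 + (93/4)*(-⅓)) = 0 + (3 - 31/4) = 0 - 19/4 = -19/4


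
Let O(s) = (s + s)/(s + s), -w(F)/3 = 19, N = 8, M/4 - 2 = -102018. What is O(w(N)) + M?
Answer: -408063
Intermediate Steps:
M = -408064 (M = 8 + 4*(-102018) = 8 - 408072 = -408064)
w(F) = -57 (w(F) = -3*19 = -57)
O(s) = 1 (O(s) = (2*s)/((2*s)) = (2*s)*(1/(2*s)) = 1)
O(w(N)) + M = 1 - 408064 = -408063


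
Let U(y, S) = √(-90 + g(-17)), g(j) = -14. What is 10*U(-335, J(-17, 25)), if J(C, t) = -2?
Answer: 20*I*√26 ≈ 101.98*I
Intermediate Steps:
U(y, S) = 2*I*√26 (U(y, S) = √(-90 - 14) = √(-104) = 2*I*√26)
10*U(-335, J(-17, 25)) = 10*(2*I*√26) = 20*I*√26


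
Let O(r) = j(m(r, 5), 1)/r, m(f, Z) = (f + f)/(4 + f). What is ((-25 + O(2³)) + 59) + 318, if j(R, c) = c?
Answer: 2817/8 ≈ 352.13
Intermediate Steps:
m(f, Z) = 2*f/(4 + f) (m(f, Z) = (2*f)/(4 + f) = 2*f/(4 + f))
O(r) = 1/r
((-25 + O(2³)) + 59) + 318 = ((-25 + 1/(2³)) + 59) + 318 = ((-25 + 1/8) + 59) + 318 = ((-25 + ⅛) + 59) + 318 = (-199/8 + 59) + 318 = 273/8 + 318 = 2817/8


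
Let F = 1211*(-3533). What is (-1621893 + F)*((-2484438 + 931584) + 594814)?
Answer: 5652777062240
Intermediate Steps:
F = -4278463
(-1621893 + F)*((-2484438 + 931584) + 594814) = (-1621893 - 4278463)*((-2484438 + 931584) + 594814) = -5900356*(-1552854 + 594814) = -5900356*(-958040) = 5652777062240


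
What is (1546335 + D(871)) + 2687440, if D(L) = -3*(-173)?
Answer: 4234294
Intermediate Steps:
D(L) = 519
(1546335 + D(871)) + 2687440 = (1546335 + 519) + 2687440 = 1546854 + 2687440 = 4234294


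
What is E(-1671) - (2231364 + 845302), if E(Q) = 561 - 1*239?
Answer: -3076344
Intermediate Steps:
E(Q) = 322 (E(Q) = 561 - 239 = 322)
E(-1671) - (2231364 + 845302) = 322 - (2231364 + 845302) = 322 - 1*3076666 = 322 - 3076666 = -3076344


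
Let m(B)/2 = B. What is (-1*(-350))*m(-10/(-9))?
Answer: 7000/9 ≈ 777.78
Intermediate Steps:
m(B) = 2*B
(-1*(-350))*m(-10/(-9)) = (-1*(-350))*(2*(-10/(-9))) = 350*(2*(-10*(-⅑))) = 350*(2*(10/9)) = 350*(20/9) = 7000/9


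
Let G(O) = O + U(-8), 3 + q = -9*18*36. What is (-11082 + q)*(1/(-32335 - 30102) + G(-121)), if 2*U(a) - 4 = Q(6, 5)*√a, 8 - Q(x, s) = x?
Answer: 125693377668/62437 - 33834*I*√2 ≈ 2.0131e+6 - 47849.0*I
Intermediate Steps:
Q(x, s) = 8 - x
q = -5835 (q = -3 - 9*18*36 = -3 - 162*36 = -3 - 5832 = -5835)
U(a) = 2 + √a (U(a) = 2 + ((8 - 1*6)*√a)/2 = 2 + ((8 - 6)*√a)/2 = 2 + (2*√a)/2 = 2 + √a)
G(O) = 2 + O + 2*I*√2 (G(O) = O + (2 + √(-8)) = O + (2 + 2*I*√2) = 2 + O + 2*I*√2)
(-11082 + q)*(1/(-32335 - 30102) + G(-121)) = (-11082 - 5835)*(1/(-32335 - 30102) + (2 - 121 + 2*I*√2)) = -16917*(1/(-62437) + (-119 + 2*I*√2)) = -16917*(-1/62437 + (-119 + 2*I*√2)) = -16917*(-7430004/62437 + 2*I*√2) = 125693377668/62437 - 33834*I*√2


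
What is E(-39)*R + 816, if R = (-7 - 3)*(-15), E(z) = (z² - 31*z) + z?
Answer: 404466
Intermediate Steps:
E(z) = z² - 30*z
R = 150 (R = -10*(-15) = 150)
E(-39)*R + 816 = -39*(-30 - 39)*150 + 816 = -39*(-69)*150 + 816 = 2691*150 + 816 = 403650 + 816 = 404466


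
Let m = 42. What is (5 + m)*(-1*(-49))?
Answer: 2303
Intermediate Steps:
(5 + m)*(-1*(-49)) = (5 + 42)*(-1*(-49)) = 47*49 = 2303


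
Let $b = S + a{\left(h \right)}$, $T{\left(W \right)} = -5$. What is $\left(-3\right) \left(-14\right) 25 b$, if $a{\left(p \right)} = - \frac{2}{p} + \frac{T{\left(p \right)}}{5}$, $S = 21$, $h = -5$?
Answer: $21420$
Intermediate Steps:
$a{\left(p \right)} = -1 - \frac{2}{p}$ ($a{\left(p \right)} = - \frac{2}{p} - \frac{5}{5} = - \frac{2}{p} - 1 = -1 - \frac{2}{p}$)
$b = \frac{102}{5}$ ($b = 21 + \frac{-2 - -5}{-5} = 21 - \frac{-2 + 5}{5} = 21 - \frac{3}{5} = \frac{102}{5} \approx 20.4$)
$\left(-3\right) \left(-14\right) 25 b = \left(-3\right) \left(-14\right) 25 \cdot \frac{102}{5} = 42 \cdot 25 \cdot \frac{102}{5} = 1050 \cdot \frac{102}{5} = 21420$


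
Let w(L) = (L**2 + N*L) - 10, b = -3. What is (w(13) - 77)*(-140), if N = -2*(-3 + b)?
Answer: -33320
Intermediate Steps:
N = 12 (N = -2*(-3 - 3) = -2*(-6) = 12)
w(L) = -10 + L**2 + 12*L (w(L) = (L**2 + 12*L) - 10 = -10 + L**2 + 12*L)
(w(13) - 77)*(-140) = ((-10 + 13**2 + 12*13) - 77)*(-140) = ((-10 + 169 + 156) - 77)*(-140) = (315 - 77)*(-140) = 238*(-140) = -33320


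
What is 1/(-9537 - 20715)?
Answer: -1/30252 ≈ -3.3056e-5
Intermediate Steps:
1/(-9537 - 20715) = 1/(-30252) = -1/30252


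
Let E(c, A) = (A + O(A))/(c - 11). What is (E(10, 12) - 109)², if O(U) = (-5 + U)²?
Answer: 28900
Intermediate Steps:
E(c, A) = (A + (-5 + A)²)/(-11 + c) (E(c, A) = (A + (-5 + A)²)/(c - 11) = (A + (-5 + A)²)/(-11 + c))
(E(10, 12) - 109)² = ((12 + (-5 + 12)²)/(-11 + 10) - 109)² = ((12 + 7²)/(-1) - 109)² = (-(12 + 49) - 109)² = (-1*61 - 109)² = (-61 - 109)² = (-170)² = 28900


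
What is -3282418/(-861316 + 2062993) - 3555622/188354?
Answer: -2445482869033/113170334829 ≈ -21.609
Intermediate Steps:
-3282418/(-861316 + 2062993) - 3555622/188354 = -3282418/1201677 - 3555622*1/188354 = -3282418*1/1201677 - 1777811/94177 = -3282418/1201677 - 1777811/94177 = -2445482869033/113170334829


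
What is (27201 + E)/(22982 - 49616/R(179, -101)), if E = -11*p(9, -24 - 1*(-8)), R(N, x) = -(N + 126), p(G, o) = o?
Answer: 8349985/7059126 ≈ 1.1829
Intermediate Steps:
R(N, x) = -126 - N (R(N, x) = -(126 + N) = -126 - N)
E = 176 (E = -11*(-24 - 1*(-8)) = -11*(-24 + 8) = -11*(-16) = 176)
(27201 + E)/(22982 - 49616/R(179, -101)) = (27201 + 176)/(22982 - 49616/(-126 - 1*179)) = 27377/(22982 - 49616/(-126 - 179)) = 27377/(22982 - 49616/(-305)) = 27377/(22982 - 49616*(-1/305)) = 27377/(22982 + 49616/305) = 27377/(7059126/305) = 27377*(305/7059126) = 8349985/7059126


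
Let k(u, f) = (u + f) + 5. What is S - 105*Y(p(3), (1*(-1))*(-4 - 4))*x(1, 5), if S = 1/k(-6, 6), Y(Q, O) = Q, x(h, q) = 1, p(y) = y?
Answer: -1574/5 ≈ -314.80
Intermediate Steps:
k(u, f) = 5 + f + u (k(u, f) = (f + u) + 5 = 5 + f + u)
S = 1/5 (S = 1/(5 + 6 - 6) = 1/5 ≈ 0.20000)
S - 105*Y(p(3), (1*(-1))*(-4 - 4))*x(1, 5) = 1/5 - 315 = -1574/5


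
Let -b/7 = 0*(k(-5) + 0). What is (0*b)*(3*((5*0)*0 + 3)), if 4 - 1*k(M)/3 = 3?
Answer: 0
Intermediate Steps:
k(M) = 3 (k(M) = 12 - 3*3 = 12 - 9 = 3)
b = 0 (b = -0*(3 + 0) = -0*3 = -7*0 = 0)
(0*b)*(3*((5*0)*0 + 3)) = (0*0)*(3*((5*0)*0 + 3)) = 0*(3*(0*0 + 3)) = 0*(3*(0 + 3)) = 0*(3*3) = 0*9 = 0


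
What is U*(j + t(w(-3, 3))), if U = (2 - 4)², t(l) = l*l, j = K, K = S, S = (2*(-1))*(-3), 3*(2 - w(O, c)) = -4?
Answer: 616/9 ≈ 68.444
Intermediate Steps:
w(O, c) = 10/3 (w(O, c) = 2 - ⅓*(-4) = 2 + 4/3 = 10/3)
S = 6 (S = -2*(-3) = 6)
K = 6
j = 6
t(l) = l²
U = 4 (U = (-2)² = 4)
U*(j + t(w(-3, 3))) = 4*(6 + (10/3)²) = 4*(6 + 100/9) = 4*(154/9) = 616/9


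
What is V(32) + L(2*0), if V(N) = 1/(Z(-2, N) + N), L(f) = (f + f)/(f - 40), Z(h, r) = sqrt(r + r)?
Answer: 1/40 ≈ 0.025000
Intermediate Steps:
Z(h, r) = sqrt(2)*sqrt(r) (Z(h, r) = sqrt(2*r) = sqrt(2)*sqrt(r))
L(f) = 2*f/(-40 + f) (L(f) = (2*f)/(-40 + f) = 2*f/(-40 + f))
V(N) = 1/(N + sqrt(2)*sqrt(N)) (V(N) = 1/(sqrt(2)*sqrt(N) + N) = 1/(N + sqrt(2)*sqrt(N)))
V(32) + L(2*0) = 1/(32 + sqrt(2)*sqrt(32)) + 2*(2*0)/(-40 + 2*0) = 1/(32 + sqrt(2)*(4*sqrt(2))) + 2*0/(-40 + 0) = 1/(32 + 8) + 2*0/(-40) = 1/40 + 2*0*(-1/40) = 1/40 + 0 = 1/40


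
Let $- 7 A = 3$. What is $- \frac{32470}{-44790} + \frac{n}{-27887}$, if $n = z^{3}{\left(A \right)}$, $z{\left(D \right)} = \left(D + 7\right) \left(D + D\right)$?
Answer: $\frac{10747178847665}{14695051052577} \approx 0.73135$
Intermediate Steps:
$A = - \frac{3}{7}$ ($A = \left(- \frac{1}{7}\right) 3 = - \frac{3}{7} \approx -0.42857$)
$z{\left(D \right)} = 2 D \left(7 + D\right)$ ($z{\left(D \right)} = \left(7 + D\right) 2 D = 2 D \left(7 + D\right)$)
$n = - \frac{21024576}{117649}$ ($n = \left(2 \left(- \frac{3}{7}\right) \left(7 - \frac{3}{7}\right)\right)^{3} = \left(2 \left(- \frac{3}{7}\right) \frac{46}{7}\right)^{3} = \left(- \frac{276}{49}\right)^{3} = - \frac{21024576}{117649} \approx -178.71$)
$- \frac{32470}{-44790} + \frac{n}{-27887} = - \frac{32470}{-44790} - \frac{21024576}{117649 \left(-27887\right)} = \left(-32470\right) \left(- \frac{1}{44790}\right) - - \frac{21024576}{3280877663} = \frac{3247}{4479} + \frac{21024576}{3280877663} = \frac{10747178847665}{14695051052577}$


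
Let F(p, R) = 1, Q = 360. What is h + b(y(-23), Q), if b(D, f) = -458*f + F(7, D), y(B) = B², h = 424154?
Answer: 259275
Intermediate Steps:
b(D, f) = 1 - 458*f (b(D, f) = -458*f + 1 = 1 - 458*f)
h + b(y(-23), Q) = 424154 + (1 - 458*360) = 424154 + (1 - 164880) = 424154 - 164879 = 259275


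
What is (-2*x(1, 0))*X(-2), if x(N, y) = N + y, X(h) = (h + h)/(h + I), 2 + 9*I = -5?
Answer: -72/25 ≈ -2.8800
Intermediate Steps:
I = -7/9 (I = -2/9 + (⅑)*(-5) = -2/9 - 5/9 = -7/9 ≈ -0.77778)
X(h) = 2*h/(-7/9 + h) (X(h) = (h + h)/(h - 7/9) = (2*h)/(-7/9 + h) = 2*h/(-7/9 + h))
(-2*x(1, 0))*X(-2) = (-2*(1 + 0))*(18*(-2)/(-7 + 9*(-2))) = (-2*1)*(18*(-2)/(-7 - 18)) = -36*(-2)/(-25) = -36*(-2)*(-1)/25 = -2*36/25 = -72/25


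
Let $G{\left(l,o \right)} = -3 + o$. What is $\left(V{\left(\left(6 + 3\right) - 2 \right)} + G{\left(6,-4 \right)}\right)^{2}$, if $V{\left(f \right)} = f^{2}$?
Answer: $1764$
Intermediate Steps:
$\left(V{\left(\left(6 + 3\right) - 2 \right)} + G{\left(6,-4 \right)}\right)^{2} = \left(\left(\left(6 + 3\right) - 2\right)^{2} - 7\right)^{2} = \left(\left(9 - 2\right)^{2} - 7\right)^{2} = \left(7^{2} - 7\right)^{2} = \left(49 - 7\right)^{2} = 42^{2} = 1764$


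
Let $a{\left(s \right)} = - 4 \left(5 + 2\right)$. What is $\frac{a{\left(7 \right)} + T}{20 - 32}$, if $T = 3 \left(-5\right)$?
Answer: $\frac{43}{12} \approx 3.5833$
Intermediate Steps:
$a{\left(s \right)} = -28$ ($a{\left(s \right)} = \left(-4\right) 7 = -28$)
$T = -15$
$\frac{a{\left(7 \right)} + T}{20 - 32} = \frac{-28 - 15}{20 - 32} = - \frac{43}{-12} = \left(-43\right) \left(- \frac{1}{12}\right) = \frac{43}{12}$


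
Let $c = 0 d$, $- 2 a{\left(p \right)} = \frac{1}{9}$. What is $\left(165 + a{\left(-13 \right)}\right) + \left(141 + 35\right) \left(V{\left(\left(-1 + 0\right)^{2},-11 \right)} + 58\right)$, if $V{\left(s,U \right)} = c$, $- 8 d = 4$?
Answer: $\frac{186713}{18} \approx 10373.0$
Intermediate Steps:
$d = - \frac{1}{2}$ ($d = \left(- \frac{1}{8}\right) 4 = - \frac{1}{2} \approx -0.5$)
$a{\left(p \right)} = - \frac{1}{18}$ ($a{\left(p \right)} = - \frac{1}{2 \cdot 9} = \left(- \frac{1}{2}\right) \frac{1}{9} = - \frac{1}{18}$)
$c = 0$ ($c = 0 \left(- \frac{1}{2}\right) = 0$)
$V{\left(s,U \right)} = 0$
$\left(165 + a{\left(-13 \right)}\right) + \left(141 + 35\right) \left(V{\left(\left(-1 + 0\right)^{2},-11 \right)} + 58\right) = \left(165 - \frac{1}{18}\right) + \left(141 + 35\right) \left(0 + 58\right) = \frac{2969}{18} + 176 \cdot 58 = \frac{2969}{18} + 10208 = \frac{186713}{18}$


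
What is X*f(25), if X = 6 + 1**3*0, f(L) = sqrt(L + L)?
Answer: 30*sqrt(2) ≈ 42.426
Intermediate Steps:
f(L) = sqrt(2)*sqrt(L) (f(L) = sqrt(2*L) = sqrt(2)*sqrt(L))
X = 6 (X = 6 + 1*0 = 6 + 0 = 6)
X*f(25) = 6*(sqrt(2)*sqrt(25)) = 6*(sqrt(2)*5) = 6*(5*sqrt(2)) = 30*sqrt(2)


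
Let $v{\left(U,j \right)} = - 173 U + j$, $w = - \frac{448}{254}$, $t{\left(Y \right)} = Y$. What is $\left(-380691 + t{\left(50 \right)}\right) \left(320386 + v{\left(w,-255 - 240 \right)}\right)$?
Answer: $- \frac{15478731626669}{127} \approx -1.2188 \cdot 10^{11}$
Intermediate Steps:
$w = - \frac{224}{127}$ ($w = \left(-448\right) \frac{1}{254} = - \frac{224}{127} \approx -1.7638$)
$v{\left(U,j \right)} = j - 173 U$
$\left(-380691 + t{\left(50 \right)}\right) \left(320386 + v{\left(w,-255 - 240 \right)}\right) = \left(-380691 + 50\right) \left(320386 - \frac{24113}{127}\right) = - 380641 \left(320386 + \left(\left(-255 - 240\right) + \frac{38752}{127}\right)\right) = - 380641 \left(320386 + \left(-495 + \frac{38752}{127}\right)\right) = - 380641 \left(320386 - \frac{24113}{127}\right) = \left(-380641\right) \frac{40664909}{127} = - \frac{15478731626669}{127}$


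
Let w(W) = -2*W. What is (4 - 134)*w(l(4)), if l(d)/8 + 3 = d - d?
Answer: -6240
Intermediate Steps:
l(d) = -24 (l(d) = -24 + 8*(d - d) = -24 + 8*0 = -24 + 0 = -24)
(4 - 134)*w(l(4)) = (4 - 134)*(-2*(-24)) = -130*48 = -6240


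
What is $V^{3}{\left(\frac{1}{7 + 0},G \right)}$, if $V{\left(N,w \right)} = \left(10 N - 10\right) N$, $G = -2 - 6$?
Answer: $- \frac{216000}{117649} \approx -1.836$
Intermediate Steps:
$G = -8$ ($G = -2 - 6 = -8$)
$V{\left(N,w \right)} = N \left(-10 + 10 N\right)$ ($V{\left(N,w \right)} = \left(-10 + 10 N\right) N = N \left(-10 + 10 N\right)$)
$V^{3}{\left(\frac{1}{7 + 0},G \right)} = \left(\frac{10 \left(-1 + \frac{1}{7 + 0}\right)}{7 + 0}\right)^{3} = \left(\frac{10 \left(-1 + \frac{1}{7}\right)}{7}\right)^{3} = \left(10 \cdot \frac{1}{7} \left(-1 + \frac{1}{7}\right)\right)^{3} = \left(10 \cdot \frac{1}{7} \left(- \frac{6}{7}\right)\right)^{3} = \left(- \frac{60}{49}\right)^{3} = - \frac{216000}{117649}$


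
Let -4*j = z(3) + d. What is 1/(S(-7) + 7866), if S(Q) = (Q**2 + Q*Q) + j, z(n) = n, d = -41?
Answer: 2/15947 ≈ 0.00012542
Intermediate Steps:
j = 19/2 (j = -(3 - 41)/4 = -1/4*(-38) = 19/2 ≈ 9.5000)
S(Q) = 19/2 + 2*Q**2 (S(Q) = (Q**2 + Q*Q) + 19/2 = (Q**2 + Q**2) + 19/2 = 2*Q**2 + 19/2 = 19/2 + 2*Q**2)
1/(S(-7) + 7866) = 1/((19/2 + 2*(-7)**2) + 7866) = 1/((19/2 + 2*49) + 7866) = 1/((19/2 + 98) + 7866) = 1/(215/2 + 7866) = 1/(15947/2) = 2/15947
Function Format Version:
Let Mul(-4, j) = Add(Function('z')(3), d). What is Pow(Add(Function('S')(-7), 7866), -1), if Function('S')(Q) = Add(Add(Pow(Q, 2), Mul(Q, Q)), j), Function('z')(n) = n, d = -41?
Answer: Rational(2, 15947) ≈ 0.00012542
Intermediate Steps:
j = Rational(19, 2) (j = Mul(Rational(-1, 4), Add(3, -41)) = Mul(Rational(-1, 4), -38) = Rational(19, 2) ≈ 9.5000)
Function('S')(Q) = Add(Rational(19, 2), Mul(2, Pow(Q, 2))) (Function('S')(Q) = Add(Add(Pow(Q, 2), Mul(Q, Q)), Rational(19, 2)) = Add(Add(Pow(Q, 2), Pow(Q, 2)), Rational(19, 2)) = Add(Mul(2, Pow(Q, 2)), Rational(19, 2)) = Add(Rational(19, 2), Mul(2, Pow(Q, 2))))
Pow(Add(Function('S')(-7), 7866), -1) = Pow(Add(Add(Rational(19, 2), Mul(2, Pow(-7, 2))), 7866), -1) = Pow(Add(Add(Rational(19, 2), Mul(2, 49)), 7866), -1) = Pow(Add(Add(Rational(19, 2), 98), 7866), -1) = Pow(Add(Rational(215, 2), 7866), -1) = Pow(Rational(15947, 2), -1) = Rational(2, 15947)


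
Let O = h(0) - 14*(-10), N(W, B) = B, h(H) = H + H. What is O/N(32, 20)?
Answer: 7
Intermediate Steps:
h(H) = 2*H
O = 140 (O = 2*0 - 14*(-10) = 0 + 140 = 140)
O/N(32, 20) = 140/20 = 140*(1/20) = 7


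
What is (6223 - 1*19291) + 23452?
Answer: 10384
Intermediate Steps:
(6223 - 1*19291) + 23452 = (6223 - 19291) + 23452 = -13068 + 23452 = 10384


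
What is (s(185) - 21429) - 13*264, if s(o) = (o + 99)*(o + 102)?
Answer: 56647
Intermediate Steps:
s(o) = (99 + o)*(102 + o)
(s(185) - 21429) - 13*264 = ((10098 + 185² + 201*185) - 21429) - 13*264 = ((10098 + 34225 + 37185) - 21429) - 3432 = (81508 - 21429) - 3432 = 60079 - 3432 = 56647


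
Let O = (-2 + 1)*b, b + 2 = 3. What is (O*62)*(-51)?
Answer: 3162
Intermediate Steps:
b = 1 (b = -2 + 3 = 1)
O = -1 (O = (-2 + 1)*1 = -1*1 = -1)
(O*62)*(-51) = -1*62*(-51) = -62*(-51) = 3162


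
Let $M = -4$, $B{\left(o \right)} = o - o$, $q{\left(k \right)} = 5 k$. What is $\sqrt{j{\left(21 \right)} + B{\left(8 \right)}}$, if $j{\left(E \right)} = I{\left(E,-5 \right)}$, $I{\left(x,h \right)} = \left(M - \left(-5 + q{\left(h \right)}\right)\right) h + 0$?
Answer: $i \sqrt{130} \approx 11.402 i$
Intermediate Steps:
$B{\left(o \right)} = 0$
$I{\left(x,h \right)} = h \left(1 - 5 h\right)$ ($I{\left(x,h \right)} = \left(-4 - \left(-5 + 5 h\right)\right) h + 0 = \left(1 - 5 h\right) h + 0 = h \left(1 - 5 h\right) + 0 = h \left(1 - 5 h\right)$)
$j{\left(E \right)} = -130$ ($j{\left(E \right)} = - 5 \left(1 - -25\right) = - 5 \left(1 + 25\right) = \left(-5\right) 26 = -130$)
$\sqrt{j{\left(21 \right)} + B{\left(8 \right)}} = \sqrt{-130 + 0} = \sqrt{-130} = i \sqrt{130}$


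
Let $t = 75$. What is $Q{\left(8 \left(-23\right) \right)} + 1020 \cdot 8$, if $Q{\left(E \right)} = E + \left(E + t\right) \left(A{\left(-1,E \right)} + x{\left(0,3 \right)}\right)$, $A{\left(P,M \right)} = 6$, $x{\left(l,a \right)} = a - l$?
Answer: $6995$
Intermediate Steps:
$Q{\left(E \right)} = 675 + 10 E$ ($Q{\left(E \right)} = E + \left(E + 75\right) \left(6 + \left(3 - 0\right)\right) = E + \left(75 + E\right) \left(6 + \left(3 + 0\right)\right) = E + \left(75 + E\right) \left(6 + 3\right) = E + \left(75 + E\right) 9 = E + \left(675 + 9 E\right) = 675 + 10 E$)
$Q{\left(8 \left(-23\right) \right)} + 1020 \cdot 8 = \left(675 + 10 \cdot 8 \left(-23\right)\right) + 1020 \cdot 8 = \left(675 + 10 \left(-184\right)\right) + 8160 = \left(675 - 1840\right) + 8160 = -1165 + 8160 = 6995$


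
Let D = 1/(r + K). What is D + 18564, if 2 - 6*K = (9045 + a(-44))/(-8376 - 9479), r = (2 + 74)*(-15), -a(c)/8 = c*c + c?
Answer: 755545983518/40699527 ≈ 18564.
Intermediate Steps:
a(c) = -8*c - 8*c² (a(c) = -8*(c*c + c) = -8*(c² + c) = -8*(c + c²) = -8*c - 8*c²)
r = -1140 (r = 76*(-15) = -1140)
K = 9873/35710 (K = ⅓ - (9045 - 8*(-44)*(1 - 44))/(6*(-8376 - 9479)) = ⅓ - (9045 - 8*(-44)*(-43))/(6*(-17855)) = ⅓ - (9045 - 15136)*(-1)/(6*17855) = ⅓ - (-6091)*(-1)/(6*17855) = ⅓ - ⅙*6091/17855 = ⅓ - 6091/107130 = 9873/35710 ≈ 0.27648)
D = -35710/40699527 (D = 1/(-1140 + 9873/35710) = 1/(-40699527/35710) = -35710/40699527 ≈ -0.00087741)
D + 18564 = -35710/40699527 + 18564 = 755545983518/40699527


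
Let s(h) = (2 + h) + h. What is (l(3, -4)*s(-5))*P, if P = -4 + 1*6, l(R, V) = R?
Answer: -48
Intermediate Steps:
P = 2 (P = -4 + 6 = 2)
s(h) = 2 + 2*h
(l(3, -4)*s(-5))*P = (3*(2 + 2*(-5)))*2 = (3*(2 - 10))*2 = (3*(-8))*2 = -24*2 = -48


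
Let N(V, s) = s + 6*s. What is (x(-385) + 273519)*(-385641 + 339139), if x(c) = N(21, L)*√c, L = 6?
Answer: -12719180538 - 1953084*I*√385 ≈ -1.2719e+10 - 3.8322e+7*I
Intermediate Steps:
N(V, s) = 7*s
x(c) = 42*√c (x(c) = (7*6)*√c = 42*√c)
(x(-385) + 273519)*(-385641 + 339139) = (42*√(-385) + 273519)*(-385641 + 339139) = (42*(I*√385) + 273519)*(-46502) = (42*I*√385 + 273519)*(-46502) = (273519 + 42*I*√385)*(-46502) = -12719180538 - 1953084*I*√385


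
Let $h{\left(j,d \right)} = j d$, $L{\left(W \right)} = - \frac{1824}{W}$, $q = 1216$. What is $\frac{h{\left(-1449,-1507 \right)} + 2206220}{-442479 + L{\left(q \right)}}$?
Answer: $- \frac{8779726}{884961} \approx -9.921$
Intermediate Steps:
$h{\left(j,d \right)} = d j$
$\frac{h{\left(-1449,-1507 \right)} + 2206220}{-442479 + L{\left(q \right)}} = \frac{\left(-1507\right) \left(-1449\right) + 2206220}{-442479 - \frac{1824}{1216}} = \frac{2183643 + 2206220}{-442479 - \frac{3}{2}} = \frac{4389863}{-442479 - \frac{3}{2}} = \frac{4389863}{- \frac{884961}{2}} = 4389863 \left(- \frac{2}{884961}\right) = - \frac{8779726}{884961}$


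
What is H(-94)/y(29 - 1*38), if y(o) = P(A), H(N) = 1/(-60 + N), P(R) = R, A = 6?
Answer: -1/924 ≈ -0.0010823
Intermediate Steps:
y(o) = 6
H(-94)/y(29 - 1*38) = 1/(-60 - 94*6) = (1/6)/(-154) = -1/154*1/6 = -1/924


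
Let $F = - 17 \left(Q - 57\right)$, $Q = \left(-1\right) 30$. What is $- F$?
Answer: $-1479$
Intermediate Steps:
$Q = -30$
$F = 1479$ ($F = - 17 \left(-30 - 57\right) = \left(-17\right) \left(-87\right) = 1479$)
$- F = \left(-1\right) 1479 = -1479$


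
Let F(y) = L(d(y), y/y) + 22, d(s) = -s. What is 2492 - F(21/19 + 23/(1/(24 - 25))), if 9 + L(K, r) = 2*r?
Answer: 2477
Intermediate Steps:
L(K, r) = -9 + 2*r
F(y) = 15 (F(y) = (-9 + 2*(y/y)) + 22 = (-9 + 2*1) + 22 = (-9 + 2) + 22 = -7 + 22 = 15)
2492 - F(21/19 + 23/(1/(24 - 25))) = 2492 - 1*15 = 2492 - 15 = 2477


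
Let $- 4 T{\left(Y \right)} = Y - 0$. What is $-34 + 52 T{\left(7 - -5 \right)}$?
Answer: $-190$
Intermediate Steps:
$T{\left(Y \right)} = - \frac{Y}{4}$ ($T{\left(Y \right)} = - \frac{Y - 0}{4} = - \frac{Y + 0}{4} = - \frac{Y}{4}$)
$-34 + 52 T{\left(7 - -5 \right)} = -34 + 52 \left(- \frac{7 - -5}{4}\right) = -34 + 52 \left(- \frac{7 + 5}{4}\right) = -34 + 52 \left(\left(- \frac{1}{4}\right) 12\right) = -34 + 52 \left(-3\right) = -34 - 156 = -190$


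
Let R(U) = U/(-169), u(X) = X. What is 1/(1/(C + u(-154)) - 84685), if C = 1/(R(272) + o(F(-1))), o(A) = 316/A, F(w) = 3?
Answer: -8098045/685782993413 ≈ -1.1808e-5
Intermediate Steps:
R(U) = -U/169 (R(U) = U*(-1/169) = -U/169)
C = 507/52588 (C = 1/(-1/169*272 + 316/3) = 1/(-272/169 + 316*(⅓)) = 1/(-272/169 + 316/3) = 1/(52588/507) = 507/52588 ≈ 0.0096410)
1/(1/(C + u(-154)) - 84685) = 1/(1/(507/52588 - 154) - 84685) = 1/(1/(-8098045/52588) - 84685) = 1/(-52588/8098045 - 84685) = 1/(-685782993413/8098045) = -8098045/685782993413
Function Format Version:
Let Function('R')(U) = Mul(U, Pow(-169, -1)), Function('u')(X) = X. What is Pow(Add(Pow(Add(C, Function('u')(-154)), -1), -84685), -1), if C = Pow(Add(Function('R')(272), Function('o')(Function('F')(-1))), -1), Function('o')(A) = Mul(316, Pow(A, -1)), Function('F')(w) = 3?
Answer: Rational(-8098045, 685782993413) ≈ -1.1808e-5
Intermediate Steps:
Function('R')(U) = Mul(Rational(-1, 169), U) (Function('R')(U) = Mul(U, Rational(-1, 169)) = Mul(Rational(-1, 169), U))
C = Rational(507, 52588) (C = Pow(Add(Mul(Rational(-1, 169), 272), Mul(316, Pow(3, -1))), -1) = Pow(Add(Rational(-272, 169), Mul(316, Rational(1, 3))), -1) = Pow(Add(Rational(-272, 169), Rational(316, 3)), -1) = Pow(Rational(52588, 507), -1) = Rational(507, 52588) ≈ 0.0096410)
Pow(Add(Pow(Add(C, Function('u')(-154)), -1), -84685), -1) = Pow(Add(Pow(Add(Rational(507, 52588), -154), -1), -84685), -1) = Pow(Add(Pow(Rational(-8098045, 52588), -1), -84685), -1) = Pow(Add(Rational(-52588, 8098045), -84685), -1) = Pow(Rational(-685782993413, 8098045), -1) = Rational(-8098045, 685782993413)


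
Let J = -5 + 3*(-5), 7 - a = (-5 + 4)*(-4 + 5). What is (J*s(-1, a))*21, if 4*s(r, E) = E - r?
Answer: -945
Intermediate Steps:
a = 8 (a = 7 - (-5 + 4)*(-4 + 5) = 7 - (-1) = 7 - 1*(-1) = 7 + 1 = 8)
s(r, E) = -r/4 + E/4 (s(r, E) = (E - r)/4 = -r/4 + E/4)
J = -20 (J = -5 - 15 = -20)
(J*s(-1, a))*21 = -20*(-¼*(-1) + (¼)*8)*21 = -20*(¼ + 2)*21 = -20*9/4*21 = -45*21 = -945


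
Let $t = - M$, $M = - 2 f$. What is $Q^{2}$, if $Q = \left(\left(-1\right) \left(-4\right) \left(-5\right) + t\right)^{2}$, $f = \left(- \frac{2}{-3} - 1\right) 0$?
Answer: $160000$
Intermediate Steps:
$f = 0$ ($f = \left(\left(-2\right) \left(- \frac{1}{3}\right) - 1\right) 0 = \left(\frac{2}{3} - 1\right) 0 = \left(- \frac{1}{3}\right) 0 = 0$)
$M = 0$ ($M = \left(-2\right) 0 = 0$)
$t = 0$ ($t = \left(-1\right) 0 = 0$)
$Q = 400$ ($Q = \left(\left(-1\right) \left(-4\right) \left(-5\right) + 0\right)^{2} = \left(4 \left(-5\right) + 0\right)^{2} = \left(-20 + 0\right)^{2} = \left(-20\right)^{2} = 400$)
$Q^{2} = 400^{2} = 160000$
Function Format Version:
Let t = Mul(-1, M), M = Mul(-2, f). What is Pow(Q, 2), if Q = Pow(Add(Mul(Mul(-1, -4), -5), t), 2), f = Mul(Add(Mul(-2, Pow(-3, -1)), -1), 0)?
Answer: 160000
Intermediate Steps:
f = 0 (f = Mul(Add(Mul(-2, Rational(-1, 3)), -1), 0) = Mul(Add(Rational(2, 3), -1), 0) = Mul(Rational(-1, 3), 0) = 0)
M = 0 (M = Mul(-2, 0) = 0)
t = 0 (t = Mul(-1, 0) = 0)
Q = 400 (Q = Pow(Add(Mul(Mul(-1, -4), -5), 0), 2) = Pow(Add(Mul(4, -5), 0), 2) = Pow(Add(-20, 0), 2) = Pow(-20, 2) = 400)
Pow(Q, 2) = Pow(400, 2) = 160000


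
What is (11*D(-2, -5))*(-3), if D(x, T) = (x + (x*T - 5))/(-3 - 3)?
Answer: 33/2 ≈ 16.500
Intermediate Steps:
D(x, T) = 5/6 - x/6 - T*x/6 (D(x, T) = (x + (T*x - 5))/(-6) = (x + (-5 + T*x))*(-1/6) = (-5 + x + T*x)*(-1/6) = 5/6 - x/6 - T*x/6)
(11*D(-2, -5))*(-3) = (11*(5/6 - 1/6*(-2) - 1/6*(-5)*(-2)))*(-3) = (11*(5/6 + 1/3 - 5/3))*(-3) = (11*(-1/2))*(-3) = -11/2*(-3) = 33/2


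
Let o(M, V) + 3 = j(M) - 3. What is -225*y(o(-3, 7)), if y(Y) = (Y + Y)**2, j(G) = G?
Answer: -72900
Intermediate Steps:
o(M, V) = -6 + M (o(M, V) = -3 + (M - 3) = -3 + (-3 + M) = -6 + M)
y(Y) = 4*Y**2 (y(Y) = (2*Y)**2 = 4*Y**2)
-225*y(o(-3, 7)) = -900*(-6 - 3)**2 = -900*(-9)**2 = -900*81 = -225*324 = -72900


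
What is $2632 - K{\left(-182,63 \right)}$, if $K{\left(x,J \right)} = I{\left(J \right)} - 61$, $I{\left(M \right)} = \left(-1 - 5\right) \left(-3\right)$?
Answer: $2675$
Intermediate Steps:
$I{\left(M \right)} = 18$ ($I{\left(M \right)} = \left(-6\right) \left(-3\right) = 18$)
$K{\left(x,J \right)} = -43$ ($K{\left(x,J \right)} = 18 - 61 = -43$)
$2632 - K{\left(-182,63 \right)} = 2632 - -43 = 2632 + 43 = 2675$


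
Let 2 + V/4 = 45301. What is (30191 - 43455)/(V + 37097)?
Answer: -13264/218293 ≈ -0.060762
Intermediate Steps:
V = 181196 (V = -8 + 4*45301 = -8 + 181204 = 181196)
(30191 - 43455)/(V + 37097) = (30191 - 43455)/(181196 + 37097) = -13264/218293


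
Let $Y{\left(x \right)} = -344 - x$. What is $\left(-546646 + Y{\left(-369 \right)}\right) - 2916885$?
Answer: $-3463506$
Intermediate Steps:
$\left(-546646 + Y{\left(-369 \right)}\right) - 2916885 = \left(-546646 - -25\right) - 2916885 = \left(-546646 + \left(-344 + 369\right)\right) - 2916885 = \left(-546646 + 25\right) - 2916885 = -546621 - 2916885 = -3463506$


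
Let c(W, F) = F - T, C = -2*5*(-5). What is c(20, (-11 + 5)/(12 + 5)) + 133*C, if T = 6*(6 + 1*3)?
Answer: 112126/17 ≈ 6595.6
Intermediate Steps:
T = 54 (T = 6*(6 + 3) = 6*9 = 54)
C = 50 (C = -10*(-5) = 50)
c(W, F) = -54 + F (c(W, F) = F - 1*54 = F - 54 = -54 + F)
c(20, (-11 + 5)/(12 + 5)) + 133*C = (-54 + (-11 + 5)/(12 + 5)) + 133*50 = (-54 - 6/17) + 6650 = -924/17 + 6650 = 112126/17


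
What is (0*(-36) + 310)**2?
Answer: 96100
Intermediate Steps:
(0*(-36) + 310)**2 = (0 + 310)**2 = 310**2 = 96100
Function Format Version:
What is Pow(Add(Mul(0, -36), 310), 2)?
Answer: 96100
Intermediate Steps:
Pow(Add(Mul(0, -36), 310), 2) = Pow(Add(0, 310), 2) = Pow(310, 2) = 96100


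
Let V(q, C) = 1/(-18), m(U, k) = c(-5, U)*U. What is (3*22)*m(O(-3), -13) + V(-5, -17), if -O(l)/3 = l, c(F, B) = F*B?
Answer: -481141/18 ≈ -26730.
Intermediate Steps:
c(F, B) = B*F
O(l) = -3*l
m(U, k) = -5*U² (m(U, k) = (U*(-5))*U = (-5*U)*U = -5*U²)
V(q, C) = -1/18
(3*22)*m(O(-3), -13) + V(-5, -17) = (3*22)*(-5*(-3*(-3))²) - 1/18 = 66*(-5*9²) - 1/18 = 66*(-5*81) - 1/18 = 66*(-405) - 1/18 = -26730 - 1/18 = -481141/18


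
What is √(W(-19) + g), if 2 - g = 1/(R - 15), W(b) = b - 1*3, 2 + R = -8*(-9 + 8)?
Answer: I*√179/3 ≈ 4.4597*I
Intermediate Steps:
R = 6 (R = -2 - 8*(-9 + 8) = -2 - 8*(-1) = -2 + 8 = 6)
W(b) = -3 + b (W(b) = b - 3 = -3 + b)
g = 19/9 (g = 2 - 1/(6 - 15) = 2 - 1/(-9) = 2 - 1*(-⅑) = 2 + ⅑ = 19/9 ≈ 2.1111)
√(W(-19) + g) = √((-3 - 19) + 19/9) = √(-22 + 19/9) = √(-179/9) = I*√179/3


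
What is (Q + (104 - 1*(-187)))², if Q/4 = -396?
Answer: 1671849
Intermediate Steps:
Q = -1584 (Q = 4*(-396) = -1584)
(Q + (104 - 1*(-187)))² = (-1584 + (104 - 1*(-187)))² = (-1584 + (104 + 187))² = (-1584 + 291)² = (-1293)² = 1671849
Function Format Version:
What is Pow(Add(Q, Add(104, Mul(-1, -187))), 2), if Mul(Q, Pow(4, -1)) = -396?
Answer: 1671849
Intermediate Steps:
Q = -1584 (Q = Mul(4, -396) = -1584)
Pow(Add(Q, Add(104, Mul(-1, -187))), 2) = Pow(Add(-1584, Add(104, Mul(-1, -187))), 2) = Pow(Add(-1584, Add(104, 187)), 2) = Pow(Add(-1584, 291), 2) = Pow(-1293, 2) = 1671849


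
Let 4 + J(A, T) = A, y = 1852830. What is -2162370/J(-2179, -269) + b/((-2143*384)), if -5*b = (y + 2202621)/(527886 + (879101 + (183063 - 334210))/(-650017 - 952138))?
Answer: 8502652642761412368419/8583771826357685248 ≈ 990.55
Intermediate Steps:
J(A, T) = -4 + A
b = -1299492219381/845754466376 (b = -(1852830 + 2202621)/(5*(527886 + (879101 + (183063 - 334210))/(-650017 - 952138))) = -4055451/(5*(527886 + (879101 - 151147)/(-1602155))) = -4055451/(5*(527886 + 727954*(-1/1602155))) = -4055451/(5*(527886 - 727954/1602155)) = -4055451/(5*845754466376/1602155) = -4055451*1602155/(5*845754466376) = -⅕*6497461096905/845754466376 = -1299492219381/845754466376 ≈ -1.5365)
-2162370/J(-2179, -269) + b/((-2143*384)) = -2162370/(-4 - 2179) - 1299492219381/(845754466376*((-2143*384))) = -2162370/(-2183) - 1299492219381/845754466376/(-822912) = -2162370*(-1/2183) - 1299492219381/845754466376*(-1/822912) = 2162370/2183 + 433164073127/231993833144802304 = 8502652642761412368419/8583771826357685248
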